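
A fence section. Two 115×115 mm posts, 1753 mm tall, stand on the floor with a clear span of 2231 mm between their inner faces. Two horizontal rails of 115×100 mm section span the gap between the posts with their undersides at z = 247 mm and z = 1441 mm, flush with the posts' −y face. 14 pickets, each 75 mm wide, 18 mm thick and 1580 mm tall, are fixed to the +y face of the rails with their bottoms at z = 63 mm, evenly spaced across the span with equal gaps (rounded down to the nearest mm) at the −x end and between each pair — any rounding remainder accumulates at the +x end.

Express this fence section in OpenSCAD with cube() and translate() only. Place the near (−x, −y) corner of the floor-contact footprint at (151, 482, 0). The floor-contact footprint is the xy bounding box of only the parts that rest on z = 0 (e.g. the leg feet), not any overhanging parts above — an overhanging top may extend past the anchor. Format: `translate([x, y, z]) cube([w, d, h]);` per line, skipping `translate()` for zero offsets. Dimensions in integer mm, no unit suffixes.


translate([151, 482, 0]) cube([115, 115, 1753]);
translate([2497, 482, 0]) cube([115, 115, 1753]);
translate([266, 482, 247]) cube([2231, 115, 100]);
translate([266, 482, 1441]) cube([2231, 115, 100]);
translate([344, 597, 63]) cube([75, 18, 1580]);
translate([497, 597, 63]) cube([75, 18, 1580]);
translate([650, 597, 63]) cube([75, 18, 1580]);
translate([803, 597, 63]) cube([75, 18, 1580]);
translate([956, 597, 63]) cube([75, 18, 1580]);
translate([1109, 597, 63]) cube([75, 18, 1580]);
translate([1262, 597, 63]) cube([75, 18, 1580]);
translate([1415, 597, 63]) cube([75, 18, 1580]);
translate([1568, 597, 63]) cube([75, 18, 1580]);
translate([1721, 597, 63]) cube([75, 18, 1580]);
translate([1874, 597, 63]) cube([75, 18, 1580]);
translate([2027, 597, 63]) cube([75, 18, 1580]);
translate([2180, 597, 63]) cube([75, 18, 1580]);
translate([2333, 597, 63]) cube([75, 18, 1580]);


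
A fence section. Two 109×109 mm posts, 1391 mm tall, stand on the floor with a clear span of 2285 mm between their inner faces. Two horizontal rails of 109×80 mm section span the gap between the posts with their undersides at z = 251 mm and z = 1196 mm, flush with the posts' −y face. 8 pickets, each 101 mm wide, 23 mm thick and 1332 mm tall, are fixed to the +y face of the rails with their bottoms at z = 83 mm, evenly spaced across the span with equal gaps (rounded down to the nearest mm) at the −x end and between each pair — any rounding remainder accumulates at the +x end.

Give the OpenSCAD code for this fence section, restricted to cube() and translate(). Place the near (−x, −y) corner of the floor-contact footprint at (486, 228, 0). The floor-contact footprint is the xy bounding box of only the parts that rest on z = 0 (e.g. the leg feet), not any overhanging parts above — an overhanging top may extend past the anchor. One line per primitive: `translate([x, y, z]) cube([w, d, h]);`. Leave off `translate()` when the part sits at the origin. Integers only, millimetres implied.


translate([486, 228, 0]) cube([109, 109, 1391]);
translate([2880, 228, 0]) cube([109, 109, 1391]);
translate([595, 228, 251]) cube([2285, 109, 80]);
translate([595, 228, 1196]) cube([2285, 109, 80]);
translate([759, 337, 83]) cube([101, 23, 1332]);
translate([1024, 337, 83]) cube([101, 23, 1332]);
translate([1289, 337, 83]) cube([101, 23, 1332]);
translate([1554, 337, 83]) cube([101, 23, 1332]);
translate([1819, 337, 83]) cube([101, 23, 1332]);
translate([2084, 337, 83]) cube([101, 23, 1332]);
translate([2349, 337, 83]) cube([101, 23, 1332]);
translate([2614, 337, 83]) cube([101, 23, 1332]);


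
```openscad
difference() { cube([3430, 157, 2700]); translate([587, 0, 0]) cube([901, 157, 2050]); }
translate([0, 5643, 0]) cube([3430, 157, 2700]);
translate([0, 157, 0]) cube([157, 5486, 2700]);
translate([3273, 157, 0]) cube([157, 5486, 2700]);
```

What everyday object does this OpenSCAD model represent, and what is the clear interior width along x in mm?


A single room. The interior width is 3116 mm.

Four walls enclosing a rectangle with a door in the front wall — a room. Outside width 3430 minus two 157 mm walls gives 3116 mm.


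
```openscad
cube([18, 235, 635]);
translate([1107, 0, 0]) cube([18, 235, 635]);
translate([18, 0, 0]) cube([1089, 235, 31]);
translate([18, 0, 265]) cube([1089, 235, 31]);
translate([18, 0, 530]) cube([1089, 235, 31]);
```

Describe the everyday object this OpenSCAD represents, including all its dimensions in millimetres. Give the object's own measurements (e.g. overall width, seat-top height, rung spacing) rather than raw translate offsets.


An open bookshelf. Two side panels, each 18 mm thick, 235 mm deep and 635 mm tall, stand 1125 mm apart (outside-to-outside). Between them sit 3 shelves, each 31 mm thick and 235 mm deep, spanning the full gap between the sides. The bottom shelf rests on the floor (its underside at z = 0) and the clear gap between one shelf's top and the next shelf's underside is 234 mm.


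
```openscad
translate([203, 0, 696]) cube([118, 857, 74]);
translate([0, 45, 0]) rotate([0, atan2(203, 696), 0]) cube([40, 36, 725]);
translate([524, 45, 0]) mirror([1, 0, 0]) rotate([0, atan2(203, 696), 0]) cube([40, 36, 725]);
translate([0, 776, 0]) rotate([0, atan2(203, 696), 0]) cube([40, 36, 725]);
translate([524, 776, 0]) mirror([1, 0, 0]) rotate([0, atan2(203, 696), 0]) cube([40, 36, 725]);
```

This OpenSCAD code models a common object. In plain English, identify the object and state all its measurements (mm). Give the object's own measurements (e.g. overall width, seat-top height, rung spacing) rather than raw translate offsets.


A sawhorse. A 118×857×74 mm beam (x, y, z) sits on two A-frame leg pairs. Each pair is two raked legs of 40×36 mm section (36 mm along y) splaying symmetrically in x. Each leg rises 696 mm vertically over 203 mm of horizontal reach and is 725 mm long along its own axis. Every leg's outer bottom edge rests on the floor and its outer top edge meets a bottom edge of the beam — the left legs (tilting toward +x) meet the beam's −x bottom edge, the right legs (their mirror images, tilting toward −x) meet its +x bottom edge — so the leg tops tuck under the beam, the beam's underside is 696 mm above the floor, and the feet are 524 mm apart outside-to-outside with the beam centred between them. The two leg pairs are set in 45 mm from either end of the beam.


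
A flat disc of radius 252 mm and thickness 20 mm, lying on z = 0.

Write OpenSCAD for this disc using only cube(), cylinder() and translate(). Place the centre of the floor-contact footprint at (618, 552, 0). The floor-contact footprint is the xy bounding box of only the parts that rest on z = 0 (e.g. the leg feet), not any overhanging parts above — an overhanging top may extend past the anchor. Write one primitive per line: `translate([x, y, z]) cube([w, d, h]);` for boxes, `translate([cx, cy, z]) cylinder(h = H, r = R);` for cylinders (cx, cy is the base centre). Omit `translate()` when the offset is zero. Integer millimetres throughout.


translate([618, 552, 0]) cylinder(h = 20, r = 252);


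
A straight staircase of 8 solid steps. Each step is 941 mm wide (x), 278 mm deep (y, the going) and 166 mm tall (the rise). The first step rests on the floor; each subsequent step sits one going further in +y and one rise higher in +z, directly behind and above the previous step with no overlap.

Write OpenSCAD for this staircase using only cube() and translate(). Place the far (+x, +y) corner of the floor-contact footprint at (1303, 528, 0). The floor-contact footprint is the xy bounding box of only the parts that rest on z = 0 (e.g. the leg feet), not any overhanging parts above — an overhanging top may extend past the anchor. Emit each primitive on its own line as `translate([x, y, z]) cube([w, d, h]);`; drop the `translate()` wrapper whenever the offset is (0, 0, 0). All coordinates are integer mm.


translate([362, 250, 0]) cube([941, 278, 166]);
translate([362, 528, 166]) cube([941, 278, 166]);
translate([362, 806, 332]) cube([941, 278, 166]);
translate([362, 1084, 498]) cube([941, 278, 166]);
translate([362, 1362, 664]) cube([941, 278, 166]);
translate([362, 1640, 830]) cube([941, 278, 166]);
translate([362, 1918, 996]) cube([941, 278, 166]);
translate([362, 2196, 1162]) cube([941, 278, 166]);


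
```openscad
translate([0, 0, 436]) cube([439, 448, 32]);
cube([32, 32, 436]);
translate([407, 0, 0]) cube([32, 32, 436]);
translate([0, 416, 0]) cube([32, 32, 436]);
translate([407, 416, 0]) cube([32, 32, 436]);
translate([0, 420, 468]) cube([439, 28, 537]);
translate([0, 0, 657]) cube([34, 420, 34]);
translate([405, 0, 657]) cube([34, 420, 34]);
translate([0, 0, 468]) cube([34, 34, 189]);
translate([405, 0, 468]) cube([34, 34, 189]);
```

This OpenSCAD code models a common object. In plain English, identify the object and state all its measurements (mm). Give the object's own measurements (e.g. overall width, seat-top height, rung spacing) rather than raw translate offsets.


A chair. The seat is a 439×448×32 mm slab with its top at z = 468 mm, on four 32×32 mm corner legs (flush with the seat edges, standing on z = 0). A flat backrest 28 mm thick, 537 mm tall, spans the full seat width and rises from the seat top along its +y edge, rear face flush with the rear of the seat. Two armrests of 34×34 mm section run along each side from the seat's front edge to the front of the backrest, top faces 223 mm above the seat top and outer faces flush with the seat's x-edges; a 34×34 mm post under the front of each armrest stands on the seat at the front corner.


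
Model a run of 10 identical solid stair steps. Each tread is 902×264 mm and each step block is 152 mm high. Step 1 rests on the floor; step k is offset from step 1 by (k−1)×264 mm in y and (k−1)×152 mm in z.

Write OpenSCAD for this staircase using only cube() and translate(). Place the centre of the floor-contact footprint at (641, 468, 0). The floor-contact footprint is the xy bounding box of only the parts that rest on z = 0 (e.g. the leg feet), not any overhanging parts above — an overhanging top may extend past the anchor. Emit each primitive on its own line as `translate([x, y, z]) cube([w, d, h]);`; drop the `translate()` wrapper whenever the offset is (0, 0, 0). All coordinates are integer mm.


translate([190, 336, 0]) cube([902, 264, 152]);
translate([190, 600, 152]) cube([902, 264, 152]);
translate([190, 864, 304]) cube([902, 264, 152]);
translate([190, 1128, 456]) cube([902, 264, 152]);
translate([190, 1392, 608]) cube([902, 264, 152]);
translate([190, 1656, 760]) cube([902, 264, 152]);
translate([190, 1920, 912]) cube([902, 264, 152]);
translate([190, 2184, 1064]) cube([902, 264, 152]);
translate([190, 2448, 1216]) cube([902, 264, 152]);
translate([190, 2712, 1368]) cube([902, 264, 152]);


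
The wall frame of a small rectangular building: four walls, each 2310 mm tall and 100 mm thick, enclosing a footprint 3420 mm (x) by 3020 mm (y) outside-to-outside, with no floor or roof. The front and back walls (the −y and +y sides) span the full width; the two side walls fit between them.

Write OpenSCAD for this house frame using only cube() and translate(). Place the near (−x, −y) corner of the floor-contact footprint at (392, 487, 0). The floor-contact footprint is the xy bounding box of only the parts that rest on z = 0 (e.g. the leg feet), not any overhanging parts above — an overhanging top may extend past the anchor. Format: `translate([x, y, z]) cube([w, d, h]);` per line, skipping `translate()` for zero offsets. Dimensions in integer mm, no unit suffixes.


translate([392, 487, 0]) cube([3420, 100, 2310]);
translate([392, 3407, 0]) cube([3420, 100, 2310]);
translate([392, 587, 0]) cube([100, 2820, 2310]);
translate([3712, 587, 0]) cube([100, 2820, 2310]);


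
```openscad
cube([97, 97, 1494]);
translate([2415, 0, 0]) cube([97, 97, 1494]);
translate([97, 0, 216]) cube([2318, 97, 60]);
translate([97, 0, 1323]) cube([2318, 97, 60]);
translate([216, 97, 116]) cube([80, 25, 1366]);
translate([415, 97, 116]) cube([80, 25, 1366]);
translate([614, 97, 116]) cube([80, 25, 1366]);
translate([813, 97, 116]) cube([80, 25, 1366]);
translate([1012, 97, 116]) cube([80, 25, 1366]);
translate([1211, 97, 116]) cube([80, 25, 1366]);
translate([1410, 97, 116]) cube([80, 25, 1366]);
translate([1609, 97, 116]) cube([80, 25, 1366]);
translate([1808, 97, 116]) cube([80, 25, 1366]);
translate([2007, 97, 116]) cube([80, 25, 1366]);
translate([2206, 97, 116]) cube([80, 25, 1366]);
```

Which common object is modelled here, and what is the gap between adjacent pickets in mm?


A fence section. The picket gap is 119 mm.

Two posts, two rails, 11 pickets — a fence section. Span 2318 mm holds 11 pickets of 80 mm with 12 equal gaps: ⌊(2318 − 11·80) / 12⌋ = 119 mm.


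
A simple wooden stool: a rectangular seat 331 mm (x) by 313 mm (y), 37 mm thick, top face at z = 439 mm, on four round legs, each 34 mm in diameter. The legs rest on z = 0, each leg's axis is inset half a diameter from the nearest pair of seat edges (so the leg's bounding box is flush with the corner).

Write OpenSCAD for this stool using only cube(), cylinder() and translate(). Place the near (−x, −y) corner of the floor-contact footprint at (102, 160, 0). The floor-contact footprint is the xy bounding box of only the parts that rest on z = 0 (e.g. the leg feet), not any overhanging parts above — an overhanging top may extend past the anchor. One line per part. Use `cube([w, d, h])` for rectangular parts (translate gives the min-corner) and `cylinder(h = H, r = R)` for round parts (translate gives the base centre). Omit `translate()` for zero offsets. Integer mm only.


// leg_h = 439 - 37 = 402
translate([102, 160, 402]) cube([331, 313, 37]);
translate([119, 177, 0]) cylinder(h = 402, r = 17);
translate([416, 177, 0]) cylinder(h = 402, r = 17);
translate([119, 456, 0]) cylinder(h = 402, r = 17);
translate([416, 456, 0]) cylinder(h = 402, r = 17);


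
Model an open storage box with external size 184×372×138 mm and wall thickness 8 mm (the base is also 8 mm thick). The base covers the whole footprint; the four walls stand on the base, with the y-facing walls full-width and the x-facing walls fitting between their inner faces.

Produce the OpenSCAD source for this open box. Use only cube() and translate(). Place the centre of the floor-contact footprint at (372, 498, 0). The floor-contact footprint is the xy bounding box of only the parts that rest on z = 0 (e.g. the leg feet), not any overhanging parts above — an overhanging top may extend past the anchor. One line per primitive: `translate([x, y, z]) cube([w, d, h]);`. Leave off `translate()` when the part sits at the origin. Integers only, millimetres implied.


translate([280, 312, 0]) cube([184, 372, 8]);
translate([280, 312, 8]) cube([184, 8, 130]);
translate([280, 676, 8]) cube([184, 8, 130]);
translate([280, 320, 8]) cube([8, 356, 130]);
translate([456, 320, 8]) cube([8, 356, 130]);


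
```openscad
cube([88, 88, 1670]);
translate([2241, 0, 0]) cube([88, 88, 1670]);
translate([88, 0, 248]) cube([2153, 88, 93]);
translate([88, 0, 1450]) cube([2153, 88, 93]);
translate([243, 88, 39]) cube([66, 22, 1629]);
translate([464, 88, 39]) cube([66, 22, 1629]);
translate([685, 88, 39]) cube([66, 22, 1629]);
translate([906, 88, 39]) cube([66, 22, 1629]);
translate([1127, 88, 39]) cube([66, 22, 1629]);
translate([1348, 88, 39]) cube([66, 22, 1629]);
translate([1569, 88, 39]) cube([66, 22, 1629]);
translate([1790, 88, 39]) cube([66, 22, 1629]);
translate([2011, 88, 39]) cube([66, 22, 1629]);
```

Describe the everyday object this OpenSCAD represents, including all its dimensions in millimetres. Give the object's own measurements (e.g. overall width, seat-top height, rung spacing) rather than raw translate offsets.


A fence section. Two 88×88 mm posts, 1670 mm tall, stand on the floor with a clear span of 2153 mm between their inner faces. Two horizontal rails of 88×93 mm section span the gap between the posts with their undersides at z = 248 mm and z = 1450 mm, flush with the posts' −y face. 9 pickets, each 66 mm wide, 22 mm thick and 1629 mm tall, are fixed to the +y face of the rails with their bottoms at z = 39 mm, spaced across the span with a 155 mm gap after the −x post and between neighbouring pickets, with 164 mm left before the +x post.


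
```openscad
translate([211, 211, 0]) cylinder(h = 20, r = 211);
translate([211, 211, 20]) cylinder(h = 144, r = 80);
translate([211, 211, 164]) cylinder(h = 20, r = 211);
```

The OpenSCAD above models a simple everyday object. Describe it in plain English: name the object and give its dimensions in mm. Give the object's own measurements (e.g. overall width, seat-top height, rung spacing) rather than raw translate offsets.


A spool: two coaxial disc flanges of radius 211 mm and thickness 20 mm, joined by a core cylinder of radius 80 mm and height 144 mm. The lower flange rests on z = 0 and the three cylinders share a vertical axis.


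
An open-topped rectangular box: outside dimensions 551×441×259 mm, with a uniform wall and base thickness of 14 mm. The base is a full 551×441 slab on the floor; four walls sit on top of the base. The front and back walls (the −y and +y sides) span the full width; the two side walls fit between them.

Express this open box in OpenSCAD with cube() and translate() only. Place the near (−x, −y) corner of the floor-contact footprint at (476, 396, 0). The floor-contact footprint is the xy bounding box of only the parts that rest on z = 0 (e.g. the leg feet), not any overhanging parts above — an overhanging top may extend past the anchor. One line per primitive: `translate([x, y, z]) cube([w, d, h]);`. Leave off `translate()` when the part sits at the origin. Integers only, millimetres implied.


translate([476, 396, 0]) cube([551, 441, 14]);
translate([476, 396, 14]) cube([551, 14, 245]);
translate([476, 823, 14]) cube([551, 14, 245]);
translate([476, 410, 14]) cube([14, 413, 245]);
translate([1013, 410, 14]) cube([14, 413, 245]);


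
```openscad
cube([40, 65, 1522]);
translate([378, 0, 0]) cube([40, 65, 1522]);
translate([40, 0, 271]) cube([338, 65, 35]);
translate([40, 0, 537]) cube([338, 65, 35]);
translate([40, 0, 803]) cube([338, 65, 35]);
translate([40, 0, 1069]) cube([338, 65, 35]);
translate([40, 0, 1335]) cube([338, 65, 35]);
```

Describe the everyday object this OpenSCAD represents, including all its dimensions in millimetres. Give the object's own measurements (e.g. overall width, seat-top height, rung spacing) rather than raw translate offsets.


A straight ladder. Two 40×65 mm vertical rails, 1522 mm tall, stand 418 mm apart (outside-to-outside) with their front faces coplanar on the −y side. 5 rungs, each 65 mm deep and 35 mm tall, span between the inner faces of the rails, front faces flush with the rails. The lowest rung's underside is at z = 271 mm and rungs are spaced 266 mm apart (underside to underside).


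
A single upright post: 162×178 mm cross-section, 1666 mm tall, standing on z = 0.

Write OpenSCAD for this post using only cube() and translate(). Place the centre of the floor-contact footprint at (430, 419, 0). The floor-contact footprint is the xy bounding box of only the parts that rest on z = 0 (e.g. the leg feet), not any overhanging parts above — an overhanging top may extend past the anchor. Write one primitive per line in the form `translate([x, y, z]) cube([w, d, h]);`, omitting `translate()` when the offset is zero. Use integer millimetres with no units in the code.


translate([349, 330, 0]) cube([162, 178, 1666]);


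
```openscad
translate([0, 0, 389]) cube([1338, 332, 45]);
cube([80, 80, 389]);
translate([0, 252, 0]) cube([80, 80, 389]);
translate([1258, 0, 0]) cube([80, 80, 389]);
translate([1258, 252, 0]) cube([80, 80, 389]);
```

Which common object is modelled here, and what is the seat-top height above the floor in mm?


A bench. The seat-top height is 434 mm.

A long slab on four corner posts — a bench. The slab sits at z = 389 with thickness 45, so the top is 389 + 45 = 434 mm.


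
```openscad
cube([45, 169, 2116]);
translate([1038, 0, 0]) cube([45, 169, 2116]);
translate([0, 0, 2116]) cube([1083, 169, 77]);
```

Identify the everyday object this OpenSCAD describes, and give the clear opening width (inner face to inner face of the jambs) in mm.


A door frame. The clear opening width is 993 mm.

Two 2116 mm tall posts with a header on top — a door frame. The left jamb is 45 mm wide at x = 0; the right jamb starts at x = 1038. The clear opening is 1038 − 45 = 993 mm.


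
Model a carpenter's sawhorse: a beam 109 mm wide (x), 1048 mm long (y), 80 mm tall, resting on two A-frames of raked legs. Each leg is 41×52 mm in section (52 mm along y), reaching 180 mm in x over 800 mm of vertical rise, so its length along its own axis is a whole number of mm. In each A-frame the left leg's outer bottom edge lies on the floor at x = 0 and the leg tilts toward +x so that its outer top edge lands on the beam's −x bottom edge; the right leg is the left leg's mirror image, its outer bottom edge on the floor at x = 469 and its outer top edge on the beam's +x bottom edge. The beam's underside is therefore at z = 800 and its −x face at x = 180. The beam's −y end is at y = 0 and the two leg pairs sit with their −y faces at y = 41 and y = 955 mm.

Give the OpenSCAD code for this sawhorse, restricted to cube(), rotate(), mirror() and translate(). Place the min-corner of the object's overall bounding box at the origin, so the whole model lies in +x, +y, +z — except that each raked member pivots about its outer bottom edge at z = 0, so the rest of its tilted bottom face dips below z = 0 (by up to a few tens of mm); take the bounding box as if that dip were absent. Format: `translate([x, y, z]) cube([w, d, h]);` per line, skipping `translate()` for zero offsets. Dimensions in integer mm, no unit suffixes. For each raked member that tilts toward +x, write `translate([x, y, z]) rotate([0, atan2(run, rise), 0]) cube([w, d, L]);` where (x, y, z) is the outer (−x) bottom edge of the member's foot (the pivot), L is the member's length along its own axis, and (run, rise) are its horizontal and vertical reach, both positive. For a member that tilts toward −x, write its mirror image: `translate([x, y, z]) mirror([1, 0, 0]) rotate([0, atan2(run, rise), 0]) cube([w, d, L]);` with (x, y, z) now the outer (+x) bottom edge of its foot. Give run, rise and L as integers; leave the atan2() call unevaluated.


translate([180, 0, 800]) cube([109, 1048, 80]);
translate([0, 41, 0]) rotate([0, atan2(180, 800), 0]) cube([41, 52, 820]);
translate([469, 41, 0]) mirror([1, 0, 0]) rotate([0, atan2(180, 800), 0]) cube([41, 52, 820]);
translate([0, 955, 0]) rotate([0, atan2(180, 800), 0]) cube([41, 52, 820]);
translate([469, 955, 0]) mirror([1, 0, 0]) rotate([0, atan2(180, 800), 0]) cube([41, 52, 820]);


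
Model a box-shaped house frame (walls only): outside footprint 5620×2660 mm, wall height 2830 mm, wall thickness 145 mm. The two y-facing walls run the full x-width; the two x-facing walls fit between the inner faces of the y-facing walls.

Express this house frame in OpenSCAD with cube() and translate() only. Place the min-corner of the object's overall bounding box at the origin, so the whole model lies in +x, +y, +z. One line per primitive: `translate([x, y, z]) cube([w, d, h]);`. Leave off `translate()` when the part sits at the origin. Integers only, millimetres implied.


cube([5620, 145, 2830]);
translate([0, 2515, 0]) cube([5620, 145, 2830]);
translate([0, 145, 0]) cube([145, 2370, 2830]);
translate([5475, 145, 0]) cube([145, 2370, 2830]);


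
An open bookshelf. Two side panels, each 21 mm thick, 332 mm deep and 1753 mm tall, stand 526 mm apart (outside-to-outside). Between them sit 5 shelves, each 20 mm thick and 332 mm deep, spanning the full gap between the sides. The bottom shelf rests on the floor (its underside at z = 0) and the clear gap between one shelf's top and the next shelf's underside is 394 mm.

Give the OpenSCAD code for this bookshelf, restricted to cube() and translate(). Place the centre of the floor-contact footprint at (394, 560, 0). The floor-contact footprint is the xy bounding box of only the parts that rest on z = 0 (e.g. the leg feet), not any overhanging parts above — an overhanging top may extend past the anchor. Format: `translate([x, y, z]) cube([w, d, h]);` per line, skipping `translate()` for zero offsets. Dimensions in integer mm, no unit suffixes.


translate([131, 394, 0]) cube([21, 332, 1753]);
translate([636, 394, 0]) cube([21, 332, 1753]);
translate([152, 394, 0]) cube([484, 332, 20]);
translate([152, 394, 414]) cube([484, 332, 20]);
translate([152, 394, 828]) cube([484, 332, 20]);
translate([152, 394, 1242]) cube([484, 332, 20]);
translate([152, 394, 1656]) cube([484, 332, 20]);


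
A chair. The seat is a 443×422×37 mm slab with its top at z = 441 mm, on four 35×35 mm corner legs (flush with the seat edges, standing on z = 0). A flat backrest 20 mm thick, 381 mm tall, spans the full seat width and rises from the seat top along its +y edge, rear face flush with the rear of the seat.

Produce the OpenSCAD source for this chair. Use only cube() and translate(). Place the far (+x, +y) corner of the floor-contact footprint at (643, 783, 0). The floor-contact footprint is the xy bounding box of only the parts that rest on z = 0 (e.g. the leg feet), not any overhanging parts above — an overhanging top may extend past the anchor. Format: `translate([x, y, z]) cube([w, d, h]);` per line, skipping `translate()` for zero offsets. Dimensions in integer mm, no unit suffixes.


// leg_h = 441 - 37 = 404
translate([200, 361, 404]) cube([443, 422, 37]);
translate([200, 361, 0]) cube([35, 35, 404]);
translate([608, 361, 0]) cube([35, 35, 404]);
translate([200, 748, 0]) cube([35, 35, 404]);
translate([608, 748, 0]) cube([35, 35, 404]);
translate([200, 763, 441]) cube([443, 20, 381]);


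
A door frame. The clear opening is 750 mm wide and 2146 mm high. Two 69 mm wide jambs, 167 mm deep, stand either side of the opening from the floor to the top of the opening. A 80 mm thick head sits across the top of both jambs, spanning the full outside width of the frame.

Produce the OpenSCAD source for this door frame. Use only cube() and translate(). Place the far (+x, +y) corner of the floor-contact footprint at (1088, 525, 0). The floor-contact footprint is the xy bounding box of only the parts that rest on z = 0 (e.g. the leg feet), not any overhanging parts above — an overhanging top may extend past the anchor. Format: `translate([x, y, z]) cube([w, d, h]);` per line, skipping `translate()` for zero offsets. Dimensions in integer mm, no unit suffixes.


translate([200, 358, 0]) cube([69, 167, 2146]);
translate([1019, 358, 0]) cube([69, 167, 2146]);
translate([200, 358, 2146]) cube([888, 167, 80]);


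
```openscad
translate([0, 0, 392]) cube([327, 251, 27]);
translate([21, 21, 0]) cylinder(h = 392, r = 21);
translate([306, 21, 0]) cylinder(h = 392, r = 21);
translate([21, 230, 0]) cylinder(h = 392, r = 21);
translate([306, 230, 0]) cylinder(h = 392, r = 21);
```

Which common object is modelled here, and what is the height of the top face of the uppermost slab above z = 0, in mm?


A stool. The seat height is 419 mm.

A 327×251×27 slab at z = 392 on four corner cylinders — a stool. The seat top is 392 + 27 = 419 mm.


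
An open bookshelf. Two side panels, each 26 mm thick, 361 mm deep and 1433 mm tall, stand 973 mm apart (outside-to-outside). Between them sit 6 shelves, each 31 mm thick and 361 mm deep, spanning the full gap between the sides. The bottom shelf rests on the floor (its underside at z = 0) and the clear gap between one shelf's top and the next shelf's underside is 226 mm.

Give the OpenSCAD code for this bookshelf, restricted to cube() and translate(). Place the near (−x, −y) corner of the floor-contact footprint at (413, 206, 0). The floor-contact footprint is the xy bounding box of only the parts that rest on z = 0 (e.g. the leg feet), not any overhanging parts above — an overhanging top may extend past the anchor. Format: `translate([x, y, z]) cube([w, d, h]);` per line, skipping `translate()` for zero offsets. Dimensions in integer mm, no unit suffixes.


translate([413, 206, 0]) cube([26, 361, 1433]);
translate([1360, 206, 0]) cube([26, 361, 1433]);
translate([439, 206, 0]) cube([921, 361, 31]);
translate([439, 206, 257]) cube([921, 361, 31]);
translate([439, 206, 514]) cube([921, 361, 31]);
translate([439, 206, 771]) cube([921, 361, 31]);
translate([439, 206, 1028]) cube([921, 361, 31]);
translate([439, 206, 1285]) cube([921, 361, 31]);


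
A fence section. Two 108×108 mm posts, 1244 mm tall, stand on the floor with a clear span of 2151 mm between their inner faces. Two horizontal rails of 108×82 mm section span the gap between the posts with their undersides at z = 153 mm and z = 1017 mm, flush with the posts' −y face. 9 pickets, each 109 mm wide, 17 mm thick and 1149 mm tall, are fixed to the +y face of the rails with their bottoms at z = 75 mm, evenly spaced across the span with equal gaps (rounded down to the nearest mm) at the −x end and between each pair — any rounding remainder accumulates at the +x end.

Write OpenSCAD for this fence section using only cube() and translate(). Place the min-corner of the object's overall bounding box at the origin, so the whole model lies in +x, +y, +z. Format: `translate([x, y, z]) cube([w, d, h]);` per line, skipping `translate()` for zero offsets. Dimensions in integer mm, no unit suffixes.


cube([108, 108, 1244]);
translate([2259, 0, 0]) cube([108, 108, 1244]);
translate([108, 0, 153]) cube([2151, 108, 82]);
translate([108, 0, 1017]) cube([2151, 108, 82]);
translate([225, 108, 75]) cube([109, 17, 1149]);
translate([451, 108, 75]) cube([109, 17, 1149]);
translate([677, 108, 75]) cube([109, 17, 1149]);
translate([903, 108, 75]) cube([109, 17, 1149]);
translate([1129, 108, 75]) cube([109, 17, 1149]);
translate([1355, 108, 75]) cube([109, 17, 1149]);
translate([1581, 108, 75]) cube([109, 17, 1149]);
translate([1807, 108, 75]) cube([109, 17, 1149]);
translate([2033, 108, 75]) cube([109, 17, 1149]);


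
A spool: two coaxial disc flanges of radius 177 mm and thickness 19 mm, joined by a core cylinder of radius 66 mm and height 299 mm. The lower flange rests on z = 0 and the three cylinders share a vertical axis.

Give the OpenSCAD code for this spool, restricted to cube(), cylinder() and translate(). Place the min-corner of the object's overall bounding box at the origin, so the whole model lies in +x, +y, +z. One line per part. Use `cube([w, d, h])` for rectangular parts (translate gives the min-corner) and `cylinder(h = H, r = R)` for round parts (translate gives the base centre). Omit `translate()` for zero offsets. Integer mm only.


translate([177, 177, 0]) cylinder(h = 19, r = 177);
translate([177, 177, 19]) cylinder(h = 299, r = 66);
translate([177, 177, 318]) cylinder(h = 19, r = 177);


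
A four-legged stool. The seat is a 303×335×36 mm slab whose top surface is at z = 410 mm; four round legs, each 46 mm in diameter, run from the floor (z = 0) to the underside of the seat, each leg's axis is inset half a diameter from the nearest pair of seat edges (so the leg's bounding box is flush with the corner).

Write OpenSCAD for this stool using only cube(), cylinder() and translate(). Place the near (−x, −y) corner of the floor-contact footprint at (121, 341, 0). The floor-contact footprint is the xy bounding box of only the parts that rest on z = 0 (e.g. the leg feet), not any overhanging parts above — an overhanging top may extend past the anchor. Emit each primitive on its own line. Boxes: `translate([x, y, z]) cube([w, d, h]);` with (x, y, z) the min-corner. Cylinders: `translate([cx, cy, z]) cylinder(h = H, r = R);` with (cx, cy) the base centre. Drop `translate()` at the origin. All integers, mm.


translate([121, 341, 374]) cube([303, 335, 36]);
translate([144, 364, 0]) cylinder(h = 374, r = 23);
translate([401, 364, 0]) cylinder(h = 374, r = 23);
translate([144, 653, 0]) cylinder(h = 374, r = 23);
translate([401, 653, 0]) cylinder(h = 374, r = 23);


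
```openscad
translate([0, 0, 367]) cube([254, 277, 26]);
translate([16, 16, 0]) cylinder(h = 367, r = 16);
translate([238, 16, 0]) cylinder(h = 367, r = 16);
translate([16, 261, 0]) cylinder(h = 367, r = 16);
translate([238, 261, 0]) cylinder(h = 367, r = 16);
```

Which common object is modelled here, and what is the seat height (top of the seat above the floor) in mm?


A stool. The seat height is 393 mm.

A 254×277×26 slab at z = 367 on four corner cylinders — a stool. The seat top is 367 + 26 = 393 mm.


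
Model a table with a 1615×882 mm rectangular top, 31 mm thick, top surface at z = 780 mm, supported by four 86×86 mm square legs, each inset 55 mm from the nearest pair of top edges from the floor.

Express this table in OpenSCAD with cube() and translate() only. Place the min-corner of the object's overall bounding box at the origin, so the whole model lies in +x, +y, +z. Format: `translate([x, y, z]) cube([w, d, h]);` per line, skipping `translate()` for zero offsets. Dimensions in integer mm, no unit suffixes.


translate([0, 0, 749]) cube([1615, 882, 31]);
translate([55, 55, 0]) cube([86, 86, 749]);
translate([1474, 55, 0]) cube([86, 86, 749]);
translate([55, 741, 0]) cube([86, 86, 749]);
translate([1474, 741, 0]) cube([86, 86, 749]);


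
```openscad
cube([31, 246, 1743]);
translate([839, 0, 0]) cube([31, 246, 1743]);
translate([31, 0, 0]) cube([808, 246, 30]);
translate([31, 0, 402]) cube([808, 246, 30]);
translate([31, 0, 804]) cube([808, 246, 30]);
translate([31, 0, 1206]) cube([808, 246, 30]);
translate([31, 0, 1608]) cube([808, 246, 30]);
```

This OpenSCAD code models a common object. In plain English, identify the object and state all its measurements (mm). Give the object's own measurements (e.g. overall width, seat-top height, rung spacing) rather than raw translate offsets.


An open bookshelf. Two side panels, each 31 mm thick, 246 mm deep and 1743 mm tall, stand 870 mm apart (outside-to-outside). Between them sit 5 shelves, each 30 mm thick and 246 mm deep, spanning the full gap between the sides. The bottom shelf rests on the floor (its underside at z = 0) and the clear gap between one shelf's top and the next shelf's underside is 372 mm.


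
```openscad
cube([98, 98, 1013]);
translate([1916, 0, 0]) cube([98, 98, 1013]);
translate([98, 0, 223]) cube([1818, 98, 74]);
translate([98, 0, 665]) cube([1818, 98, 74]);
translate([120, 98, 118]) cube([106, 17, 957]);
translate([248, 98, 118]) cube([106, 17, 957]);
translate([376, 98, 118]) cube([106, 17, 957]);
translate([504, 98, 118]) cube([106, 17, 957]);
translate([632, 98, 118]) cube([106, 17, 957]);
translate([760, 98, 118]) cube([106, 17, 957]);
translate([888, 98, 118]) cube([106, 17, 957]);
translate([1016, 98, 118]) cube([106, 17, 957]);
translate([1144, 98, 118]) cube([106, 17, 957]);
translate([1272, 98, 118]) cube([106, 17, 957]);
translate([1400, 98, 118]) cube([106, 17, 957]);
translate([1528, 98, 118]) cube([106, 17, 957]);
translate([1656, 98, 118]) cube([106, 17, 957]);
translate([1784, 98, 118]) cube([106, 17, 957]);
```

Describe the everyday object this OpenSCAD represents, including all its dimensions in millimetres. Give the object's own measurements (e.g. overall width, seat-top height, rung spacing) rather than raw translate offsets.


A fence section. Two 98×98 mm posts, 1013 mm tall, stand on the floor with a clear span of 1818 mm between their inner faces. Two horizontal rails of 98×74 mm section span the gap between the posts with their undersides at z = 223 mm and z = 665 mm, flush with the posts' −y face. 14 pickets, each 106 mm wide, 17 mm thick and 957 mm tall, are fixed to the +y face of the rails with their bottoms at z = 118 mm, spaced across the span with a 22 mm gap after the −x post and between neighbouring pickets, with 26 mm left before the +x post.


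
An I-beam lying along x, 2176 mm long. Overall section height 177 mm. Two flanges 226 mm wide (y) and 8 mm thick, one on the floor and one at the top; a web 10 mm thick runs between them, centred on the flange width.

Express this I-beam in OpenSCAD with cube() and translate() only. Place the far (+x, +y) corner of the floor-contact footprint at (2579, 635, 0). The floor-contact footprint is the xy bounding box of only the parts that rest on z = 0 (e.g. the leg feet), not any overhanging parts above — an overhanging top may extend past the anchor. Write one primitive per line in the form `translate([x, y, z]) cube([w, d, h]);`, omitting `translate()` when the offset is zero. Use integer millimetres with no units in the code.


translate([403, 409, 0]) cube([2176, 226, 8]);
translate([403, 517, 8]) cube([2176, 10, 161]);
translate([403, 409, 169]) cube([2176, 226, 8]);


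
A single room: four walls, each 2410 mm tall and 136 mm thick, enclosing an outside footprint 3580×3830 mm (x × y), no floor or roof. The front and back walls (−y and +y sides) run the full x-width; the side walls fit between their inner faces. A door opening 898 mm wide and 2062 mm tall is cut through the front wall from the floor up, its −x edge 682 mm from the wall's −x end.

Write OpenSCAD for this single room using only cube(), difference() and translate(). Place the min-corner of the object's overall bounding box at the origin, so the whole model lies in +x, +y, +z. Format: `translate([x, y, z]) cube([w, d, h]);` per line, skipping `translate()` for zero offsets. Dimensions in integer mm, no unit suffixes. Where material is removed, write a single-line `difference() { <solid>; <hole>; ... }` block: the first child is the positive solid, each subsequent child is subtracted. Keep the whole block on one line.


difference() { cube([3580, 136, 2410]); translate([682, 0, 0]) cube([898, 136, 2062]); }
translate([0, 3694, 0]) cube([3580, 136, 2410]);
translate([0, 136, 0]) cube([136, 3558, 2410]);
translate([3444, 136, 0]) cube([136, 3558, 2410]);


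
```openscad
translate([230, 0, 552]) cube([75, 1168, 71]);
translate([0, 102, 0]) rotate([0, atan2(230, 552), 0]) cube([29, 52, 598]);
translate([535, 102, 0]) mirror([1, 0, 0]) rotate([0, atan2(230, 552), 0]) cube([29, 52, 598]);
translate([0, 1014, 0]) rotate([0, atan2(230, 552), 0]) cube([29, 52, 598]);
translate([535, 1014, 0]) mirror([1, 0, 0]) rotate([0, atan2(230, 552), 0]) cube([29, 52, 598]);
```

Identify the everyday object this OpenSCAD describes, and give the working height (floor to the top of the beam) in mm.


A sawhorse. The overall height is 623 mm.

A beam across two mirrored pairs of raked legs — a sawhorse. The beam's underside is at z = 552 (matching the legs' vertical rise in atan2(230, 552)) and the beam is 71 mm tall, so its top is at 552 + 71 = 623 mm. The raked legs top out at the beam's underside, so that is the highest point.


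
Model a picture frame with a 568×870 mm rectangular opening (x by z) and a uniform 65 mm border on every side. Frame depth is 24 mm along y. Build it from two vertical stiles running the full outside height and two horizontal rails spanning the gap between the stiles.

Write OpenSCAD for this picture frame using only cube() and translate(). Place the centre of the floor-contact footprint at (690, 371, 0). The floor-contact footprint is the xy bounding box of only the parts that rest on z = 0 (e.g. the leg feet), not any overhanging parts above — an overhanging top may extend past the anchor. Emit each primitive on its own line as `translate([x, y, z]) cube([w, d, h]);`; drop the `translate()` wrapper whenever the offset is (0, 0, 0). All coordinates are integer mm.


translate([341, 359, 0]) cube([65, 24, 1000]);
translate([974, 359, 0]) cube([65, 24, 1000]);
translate([406, 359, 0]) cube([568, 24, 65]);
translate([406, 359, 935]) cube([568, 24, 65]);


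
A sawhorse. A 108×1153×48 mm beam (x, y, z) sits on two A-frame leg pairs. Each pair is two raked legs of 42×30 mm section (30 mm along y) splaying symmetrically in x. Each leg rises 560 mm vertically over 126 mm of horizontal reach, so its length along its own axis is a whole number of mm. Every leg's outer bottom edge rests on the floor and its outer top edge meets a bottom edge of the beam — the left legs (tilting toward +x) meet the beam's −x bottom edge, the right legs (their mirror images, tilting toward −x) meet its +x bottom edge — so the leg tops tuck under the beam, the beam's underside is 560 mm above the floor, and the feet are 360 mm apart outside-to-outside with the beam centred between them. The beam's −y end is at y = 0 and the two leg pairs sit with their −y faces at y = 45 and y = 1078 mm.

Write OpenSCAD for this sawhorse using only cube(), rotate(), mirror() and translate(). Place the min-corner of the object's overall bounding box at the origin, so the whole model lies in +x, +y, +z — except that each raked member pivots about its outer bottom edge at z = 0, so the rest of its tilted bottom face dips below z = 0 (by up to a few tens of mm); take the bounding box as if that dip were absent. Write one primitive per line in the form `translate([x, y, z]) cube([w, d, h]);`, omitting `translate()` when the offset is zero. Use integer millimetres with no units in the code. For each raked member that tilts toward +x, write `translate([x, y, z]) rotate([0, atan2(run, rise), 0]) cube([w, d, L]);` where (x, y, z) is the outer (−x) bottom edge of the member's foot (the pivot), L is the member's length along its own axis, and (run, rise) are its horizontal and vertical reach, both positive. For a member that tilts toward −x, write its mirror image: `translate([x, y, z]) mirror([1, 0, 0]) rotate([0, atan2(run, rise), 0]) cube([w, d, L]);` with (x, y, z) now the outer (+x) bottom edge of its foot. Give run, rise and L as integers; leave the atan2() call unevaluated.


translate([126, 0, 560]) cube([108, 1153, 48]);
translate([0, 45, 0]) rotate([0, atan2(126, 560), 0]) cube([42, 30, 574]);
translate([360, 45, 0]) mirror([1, 0, 0]) rotate([0, atan2(126, 560), 0]) cube([42, 30, 574]);
translate([0, 1078, 0]) rotate([0, atan2(126, 560), 0]) cube([42, 30, 574]);
translate([360, 1078, 0]) mirror([1, 0, 0]) rotate([0, atan2(126, 560), 0]) cube([42, 30, 574]);
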